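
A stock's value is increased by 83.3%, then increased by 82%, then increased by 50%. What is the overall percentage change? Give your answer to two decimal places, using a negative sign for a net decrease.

The combined multiplier is 1.833 × 1.82 × 1.5 = 5.00409.
That corresponds to an increase of 400.41%.

400.41%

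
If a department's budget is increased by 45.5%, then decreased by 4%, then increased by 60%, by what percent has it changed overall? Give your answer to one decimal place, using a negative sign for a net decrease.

123.5%

The combined multiplier is 1.455 × 0.96 × 1.6 = 2.23488.
That corresponds to an increase of 123.5%.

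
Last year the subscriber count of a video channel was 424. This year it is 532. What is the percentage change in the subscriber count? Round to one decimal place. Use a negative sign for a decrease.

25.5%

Change: 532 − 424 = 108.
Relative to the original: 108 ÷ 424 ≈ 25.5%.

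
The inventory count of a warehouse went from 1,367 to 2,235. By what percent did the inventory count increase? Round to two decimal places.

Change: 2,235 − 1,367 = 868.
Relative to the original: 868 ÷ 1,367 ≈ 63.50%.
So the inventory count increased by 63.50%.

63.50%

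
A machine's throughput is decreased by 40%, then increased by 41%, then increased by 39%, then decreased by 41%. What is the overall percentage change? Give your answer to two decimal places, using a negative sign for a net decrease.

The combined multiplier is 0.6 × 1.41 × 1.39 × 0.59 = 0.6938046.
That corresponds to a decrease of 30.62%.

-30.62%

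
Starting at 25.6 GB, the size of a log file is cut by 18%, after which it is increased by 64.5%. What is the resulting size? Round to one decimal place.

34.5 GB

Each change multiplies by a factor: 0.82 × 1.645 = 1.3489.
25.6 × 1.3489 = 34.53184 ≈ 34.5.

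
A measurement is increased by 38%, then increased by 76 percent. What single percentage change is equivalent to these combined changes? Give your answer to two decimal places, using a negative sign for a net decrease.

142.88%

A 38% increase multiplies by 1.38.
Then a 76% increase: 1.38 × 1.76 = 2.4288.
Overall factor 2.4288, i.e. 142.88%.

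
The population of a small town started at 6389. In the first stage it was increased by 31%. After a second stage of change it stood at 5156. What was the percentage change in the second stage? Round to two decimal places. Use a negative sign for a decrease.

After the first stage: 6389 × 1.31 = 8369.59.
Second-stage multiplier: 5156 ÷ 8369.59 ≈ 0.61604.
That is a change of -38.40%.

-38.40%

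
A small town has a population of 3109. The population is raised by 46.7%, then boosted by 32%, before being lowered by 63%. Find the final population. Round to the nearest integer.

2228

Each change multiplies by a factor: 1.467 × 1.32 × 0.37 = 0.7164828.
3109 × 0.7164828 = 2227.5450252 ≈ 2228.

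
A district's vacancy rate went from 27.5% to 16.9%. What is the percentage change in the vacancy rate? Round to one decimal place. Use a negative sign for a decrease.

-38.5%

The change is 16.9 − 27.5 = -10.6 percentage points.
Relative to the original 27.5%, that is -10.6 ÷ 27.5 ≈ -38.5%.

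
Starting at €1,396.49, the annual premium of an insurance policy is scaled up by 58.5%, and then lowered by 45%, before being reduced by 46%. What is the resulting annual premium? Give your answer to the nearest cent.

€657.39

After the 58.5% increase: €1,396.49 × 1.585 = €2213.43665.
After the 45% decrease: €2213.43665 × 0.55 = €1217.3901575.
46% decrease: €1217.3901575 × 0.54 = €657.39068505 ≈ €657.39.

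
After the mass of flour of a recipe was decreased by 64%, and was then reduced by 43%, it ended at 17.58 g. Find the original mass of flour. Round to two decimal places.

Undoing the 43% decrease: 17.58 ÷ 0.57 ≈ 30.842105.
Undoing the 64% decrease: 30.842105 ÷ 0.36 ≈ 85.67 g.

85.67 g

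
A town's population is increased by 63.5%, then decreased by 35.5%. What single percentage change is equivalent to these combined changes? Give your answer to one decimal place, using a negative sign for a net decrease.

5.5%

The combined multiplier is 1.635 × 0.645 = 1.054575.
That corresponds to an increase of 5.5%.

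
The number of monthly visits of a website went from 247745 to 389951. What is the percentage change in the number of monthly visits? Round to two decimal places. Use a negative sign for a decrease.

57.40%

Change: 389951 − 247745 = 142206.
Relative to the original: 142206 ÷ 247745 ≈ 57.40%.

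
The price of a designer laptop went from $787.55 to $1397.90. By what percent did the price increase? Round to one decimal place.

Change: $1397.90 − $787.55 = $610.35.
Relative to the original: $610.35 ÷ $787.55 ≈ 77.5%.
So the price increased by 77.5%.

77.5%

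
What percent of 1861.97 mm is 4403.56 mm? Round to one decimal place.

236.5%

4403.56 mm ÷ 1861.97 mm ≈ 236.5%.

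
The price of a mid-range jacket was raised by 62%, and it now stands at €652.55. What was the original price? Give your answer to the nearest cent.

€402.81

The overall multiplier applied was 1.62.
So the original price was €652.55 ÷ 1.62 ≈ €402.81.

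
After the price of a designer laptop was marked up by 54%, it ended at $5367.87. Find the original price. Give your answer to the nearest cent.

The overall multiplier applied was 1.54.
So the original price was $5367.87 ÷ 1.54 ≈ $3485.63.

$3485.63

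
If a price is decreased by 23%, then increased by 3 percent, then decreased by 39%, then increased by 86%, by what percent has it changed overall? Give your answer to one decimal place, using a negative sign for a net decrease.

-10.0%

A 23% decrease multiplies by 0.77.
Then a 3% increase: 0.77 × 1.03 = 0.7931.
Then a 39% decrease: 0.7931 × 0.61 = 0.483791.
Then an 86% increase: 0.483791 × 1.86 = 0.89985126.
Overall factor 0.89985126, i.e. -10.0%.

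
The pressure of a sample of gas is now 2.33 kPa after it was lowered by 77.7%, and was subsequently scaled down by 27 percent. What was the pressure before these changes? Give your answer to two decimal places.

The overall multiplier applied was 0.223 × 0.73 = 0.16279.
So the original pressure was 2.33 ÷ 0.16279 ≈ 14.31 kPa.

14.31 kPa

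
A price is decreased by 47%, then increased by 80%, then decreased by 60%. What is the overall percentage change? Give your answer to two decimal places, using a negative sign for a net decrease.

The combined multiplier is 0.53 × 1.8 × 0.4 = 0.3816.
That corresponds to a decrease of 61.84%.

-61.84%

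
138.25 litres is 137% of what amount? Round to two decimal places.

138.25 litres ÷ 1.37 ≈ 100.91 litres.

100.91 litres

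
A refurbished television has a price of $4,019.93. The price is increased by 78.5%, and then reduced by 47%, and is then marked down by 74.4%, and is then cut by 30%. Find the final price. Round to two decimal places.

$681.51

Apply the 78.5% increase: $4,019.93 × 1.785 = $7175.57505.
47% decrease: $7175.57505 × 0.53 = $3803.0547765.
74.4% decrease: $3803.0547765 × 0.256 = $973.582022784.
After the 30% decrease: $973.582022784 × 0.7 = $681.5074159488 ≈ $681.51.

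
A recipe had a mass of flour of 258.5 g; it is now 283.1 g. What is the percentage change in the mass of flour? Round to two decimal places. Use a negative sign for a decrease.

Change: 283.1 − 258.5 = 24.6.
Relative to the original: 24.6 ÷ 258.5 ≈ 9.52%.

9.52%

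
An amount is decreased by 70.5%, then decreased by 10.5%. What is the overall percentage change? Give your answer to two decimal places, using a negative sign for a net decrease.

The combined multiplier is 0.295 × 0.895 = 0.264025.
That corresponds to a decrease of 73.60%.

-73.60%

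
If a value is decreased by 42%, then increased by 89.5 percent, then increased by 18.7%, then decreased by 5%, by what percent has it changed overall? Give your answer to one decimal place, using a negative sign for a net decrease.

The combined multiplier is 0.58 × 1.895 × 1.187 × 0.95 = 1.239400115.
That corresponds to an increase of 23.9%.

23.9%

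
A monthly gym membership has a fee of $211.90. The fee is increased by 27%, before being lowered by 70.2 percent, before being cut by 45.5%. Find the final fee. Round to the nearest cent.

Apply the 27% increase: $211.90 × 1.27 = $269.113.
70.2% decrease: $269.113 × 0.298 = $80.195674.
Apply the 45.5% decrease: $80.195674 × 0.545 = $43.70664233 ≈ $43.71.

$43.71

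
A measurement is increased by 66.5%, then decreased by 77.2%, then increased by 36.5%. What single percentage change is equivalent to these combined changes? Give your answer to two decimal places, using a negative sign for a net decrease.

-48.18%

A 66.5% increase multiplies by 1.665.
Then a 77.2% decrease: 1.665 × 0.228 = 0.37962.
Then a 36.5% increase: 0.37962 × 1.365 = 0.5181813.
Overall factor 0.5181813, i.e. -48.18%.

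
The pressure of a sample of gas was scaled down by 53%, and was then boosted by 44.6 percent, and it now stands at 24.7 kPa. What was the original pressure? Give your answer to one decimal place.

The overall multiplier applied was 0.47 × 1.446 = 0.67962.
So the original pressure was 24.7 ÷ 0.67962 ≈ 36.3 kPa.

36.3 kPa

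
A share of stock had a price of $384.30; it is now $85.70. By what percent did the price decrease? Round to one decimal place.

Change: $85.70 − $384.30 = -$298.60.
Relative to the original: -$298.60 ÷ $384.30 ≈ -77.7%.
So the price decreased by 77.7%.

77.7%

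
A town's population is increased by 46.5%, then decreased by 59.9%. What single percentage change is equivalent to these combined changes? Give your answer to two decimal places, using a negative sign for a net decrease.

A 46.5% increase multiplies by 1.465.
Then a 59.9% decrease: 1.465 × 0.401 = 0.587465.
Overall factor 0.587465, i.e. -41.25%.

-41.25%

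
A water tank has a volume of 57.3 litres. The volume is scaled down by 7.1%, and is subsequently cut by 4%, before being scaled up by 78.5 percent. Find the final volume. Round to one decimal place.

91.2 litres

After the 7.1% decrease: 57.3 × 0.929 = 53.2317.
After the 4% decrease: 53.2317 × 0.96 = 51.102432.
78.5% increase: 51.102432 × 1.785 = 91.21784112 ≈ 91.2.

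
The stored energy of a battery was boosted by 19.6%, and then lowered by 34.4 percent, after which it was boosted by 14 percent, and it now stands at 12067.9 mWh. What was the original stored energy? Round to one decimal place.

Undoing the 14% increase: 12067.9 ÷ 1.14 ≈ 10585.877193.
Undoing the 34.4% decrease: 10585.877193 ÷ 0.656 ≈ 16137.007916.
Undoing the 19.6% increase: 16137.007916 ÷ 1.196 ≈ 13492.5 mWh.

13492.5 mWh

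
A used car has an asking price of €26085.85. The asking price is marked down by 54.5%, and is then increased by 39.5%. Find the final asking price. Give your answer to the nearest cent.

Apply the 54.5% decrease: €26085.85 × 0.455 = €11869.06175.
Apply the 39.5% increase: €11869.06175 × 1.395 = €16557.34114125 ≈ €16557.34.

€16557.34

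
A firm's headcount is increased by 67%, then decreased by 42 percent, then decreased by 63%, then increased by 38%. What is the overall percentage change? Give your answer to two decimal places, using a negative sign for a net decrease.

-50.54%

A 67% increase multiplies by 1.67.
Then a 42% decrease: 1.67 × 0.58 = 0.9686.
Then a 63% decrease: 0.9686 × 0.37 = 0.358382.
Then a 38% increase: 0.358382 × 1.38 = 0.49456716.
Overall factor 0.49456716, i.e. -50.54%.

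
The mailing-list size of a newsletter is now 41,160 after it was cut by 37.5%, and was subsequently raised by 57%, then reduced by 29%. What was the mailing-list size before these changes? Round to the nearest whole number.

The overall multiplier applied was 0.625 × 1.57 × 0.71 = 0.6966875.
So the original mailing-list size was 41,160 ÷ 0.6966875 ≈ 59,080.

59,080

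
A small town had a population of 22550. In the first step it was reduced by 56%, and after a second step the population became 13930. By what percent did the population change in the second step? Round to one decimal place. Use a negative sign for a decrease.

After the first step: 22550 × 0.44 = 9922.
Second-step multiplier: 13930 ÷ 9922 ≈ 1.40395.
That is a change of 40.4%.

40.4%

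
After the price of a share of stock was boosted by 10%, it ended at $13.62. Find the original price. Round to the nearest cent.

$12.38

The overall multiplier applied was 1.1.
So the original price was $13.62 ÷ 1.1 ≈ $12.38.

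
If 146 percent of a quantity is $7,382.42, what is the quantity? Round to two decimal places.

$7,382.42 ÷ 1.46 ≈ $5,056.45.

$5,056.45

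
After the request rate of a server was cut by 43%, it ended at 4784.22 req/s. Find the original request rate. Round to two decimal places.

8393.37 req/s

The overall multiplier applied was 0.57.
So the original request rate was 4784.22 ÷ 0.57 ≈ 8393.37 req/s.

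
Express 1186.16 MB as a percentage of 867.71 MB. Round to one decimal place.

136.7%

1186.16 MB ÷ 867.71 MB ≈ 136.7%.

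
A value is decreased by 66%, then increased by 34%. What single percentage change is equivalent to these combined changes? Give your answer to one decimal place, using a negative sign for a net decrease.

The combined multiplier is 0.34 × 1.34 = 0.4556.
That corresponds to a decrease of 54.4%.

-54.4%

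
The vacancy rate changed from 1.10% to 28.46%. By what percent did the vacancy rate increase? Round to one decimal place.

The change is 28.46 − 1.10 = 27.36 percentage points.
Relative to the original 1.10%, that is 27.36 ÷ 1.10 ≈ 2487.3%.
So the vacancy rate rose by 2487.3%.

2487.3%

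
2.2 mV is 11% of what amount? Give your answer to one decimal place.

2.2 mV ÷ 0.11 = 20.0 mV.

20.0 mV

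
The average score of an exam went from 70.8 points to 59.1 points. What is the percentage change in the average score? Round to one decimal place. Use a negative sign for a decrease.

-16.5%

Change: 59.1 − 70.8 = -11.7.
Relative to the original: -11.7 ÷ 70.8 ≈ -16.5%.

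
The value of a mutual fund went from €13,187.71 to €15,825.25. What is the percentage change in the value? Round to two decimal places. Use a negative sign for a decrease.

20.00%

Change: €15,825.25 − €13,187.71 = €2,637.54.
Relative to the original: €2,637.54 ÷ €13,187.71 ≈ 20.00%.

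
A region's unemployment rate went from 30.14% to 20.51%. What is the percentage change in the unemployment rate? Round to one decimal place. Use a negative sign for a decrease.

The change is 20.51 − 30.14 = -9.63 percentage points.
Relative to the original 30.14%, that is -9.63 ÷ 30.14 ≈ -32.0%.

-32.0%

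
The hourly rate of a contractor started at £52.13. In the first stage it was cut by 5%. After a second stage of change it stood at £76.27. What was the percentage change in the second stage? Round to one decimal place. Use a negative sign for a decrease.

54.0%

After the first stage: £52.13 × 0.95 = £49.5235.
Second-stage multiplier: £76.27 ÷ £49.5235 ≈ 1.54008.
That is a change of 54.0%.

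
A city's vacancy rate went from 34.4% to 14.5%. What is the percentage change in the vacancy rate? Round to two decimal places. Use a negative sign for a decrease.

The change is 14.5 − 34.4 = -19.9 percentage points.
Relative to the original 34.4%, that is -19.9 ÷ 34.4 ≈ -57.85%.

-57.85%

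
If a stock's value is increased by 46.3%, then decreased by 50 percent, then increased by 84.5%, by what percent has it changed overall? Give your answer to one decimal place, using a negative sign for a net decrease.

35.0%

A 46.3% increase multiplies by 1.463.
Then a 50% decrease: 1.463 × 0.5 = 0.7315.
Then an 84.5% increase: 0.7315 × 1.845 = 1.3496175.
Overall factor 1.3496175, i.e. 35.0%.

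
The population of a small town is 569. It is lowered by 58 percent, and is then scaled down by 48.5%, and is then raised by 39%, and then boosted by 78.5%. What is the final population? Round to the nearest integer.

58% decrease: 569 × 0.42 = 238.98.
48.5% decrease: 238.98 × 0.515 = 123.0747.
39% increase: 123.0747 × 1.39 = 171.073833.
After the 78.5% increase: 171.073833 × 1.785 = 305.366791905 ≈ 305.

305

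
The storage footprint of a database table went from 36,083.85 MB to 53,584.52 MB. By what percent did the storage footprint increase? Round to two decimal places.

Change: 53,584.52 − 36,083.85 = 17,500.67.
Relative to the original: 17,500.67 ÷ 36,083.85 ≈ 48.50%.
So the storage footprint increased by 48.50%.

48.50%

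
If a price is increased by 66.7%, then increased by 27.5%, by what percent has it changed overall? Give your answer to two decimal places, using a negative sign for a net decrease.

A 66.7% increase multiplies by 1.667.
Then a 27.5% increase: 1.667 × 1.275 = 2.125425.
Overall factor 2.125425, i.e. 112.54%.

112.54%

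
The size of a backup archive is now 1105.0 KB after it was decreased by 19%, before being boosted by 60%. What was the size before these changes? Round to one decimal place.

852.6 KB

The overall multiplier applied was 0.81 × 1.6 = 1.296.
So the original size was 1105.0 ÷ 1.296 ≈ 852.6 KB.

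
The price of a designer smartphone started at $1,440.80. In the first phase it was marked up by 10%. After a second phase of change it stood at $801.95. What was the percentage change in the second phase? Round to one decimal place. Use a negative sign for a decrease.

-49.4%

After the first phase: $1,440.80 × 1.1 = $1584.88.
Second-phase multiplier: $801.95 ÷ $1584.88 ≈ 0.506.
That is a change of -49.4%.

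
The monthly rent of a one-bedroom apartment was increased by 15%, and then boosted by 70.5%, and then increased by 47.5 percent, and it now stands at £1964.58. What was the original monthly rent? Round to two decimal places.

£679.29

Undoing the 47.5% increase: £1964.58 ÷ 1.475 ≈ £1331.918644.
Undoing the 70.5% increase: £1331.918644 ÷ 1.705 ≈ £781.183955.
Undoing the 15% increase: £781.183955 ÷ 1.15 ≈ £679.29.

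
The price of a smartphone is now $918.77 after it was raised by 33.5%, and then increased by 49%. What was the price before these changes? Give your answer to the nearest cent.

$461.89

The overall multiplier applied was 1.335 × 1.49 = 1.98915.
So the original price was $918.77 ÷ 1.98915 ≈ $461.89.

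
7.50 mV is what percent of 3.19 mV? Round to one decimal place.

235.1%

7.50 mV ÷ 3.19 mV ≈ 235.1%.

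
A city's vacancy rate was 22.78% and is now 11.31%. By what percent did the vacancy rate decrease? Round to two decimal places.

The change is 11.31 − 22.78 = -11.47 percentage points.
Relative to the original 22.78%, that is -11.47 ÷ 22.78 ≈ -50.35%.
So the vacancy rate fell by 50.35%.

50.35%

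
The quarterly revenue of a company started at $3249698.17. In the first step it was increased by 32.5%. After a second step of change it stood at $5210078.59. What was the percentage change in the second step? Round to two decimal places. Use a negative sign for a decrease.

21.00%

After the first step: $3249698.17 × 1.325 = $4305850.07525.
Second-step multiplier: $5210078.59 ÷ $4305850.07525 ≈ 1.21.
That is a change of 21.00%.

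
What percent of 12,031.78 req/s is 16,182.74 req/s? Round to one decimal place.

134.5%

16,182.74 req/s ÷ 12,031.78 req/s ≈ 134.5%.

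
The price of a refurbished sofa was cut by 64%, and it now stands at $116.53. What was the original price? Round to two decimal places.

The overall multiplier applied was 0.36.
So the original price was $116.53 ÷ 0.36 ≈ $323.69.

$323.69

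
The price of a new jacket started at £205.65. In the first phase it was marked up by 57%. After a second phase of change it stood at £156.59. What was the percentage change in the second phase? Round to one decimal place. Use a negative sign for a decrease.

After the first phase: £205.65 × 1.57 = £322.8705.
Second-phase multiplier: £156.59 ÷ £322.8705 ≈ 0.48499.
That is a change of -51.5%.

-51.5%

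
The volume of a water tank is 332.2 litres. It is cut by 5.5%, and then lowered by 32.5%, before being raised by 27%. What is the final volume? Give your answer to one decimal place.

Each change multiplies by a factor: 0.945 × 0.675 × 1.27 = 0.81010125.
332.2 × 0.81010125 = 269.11563525 ≈ 269.1.

269.1 litres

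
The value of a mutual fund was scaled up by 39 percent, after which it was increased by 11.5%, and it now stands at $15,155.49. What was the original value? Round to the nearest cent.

The overall multiplier applied was 1.39 × 1.115 = 1.54985.
So the original value was $15,155.49 ÷ 1.54985 ≈ $9,778.68.

$9,778.68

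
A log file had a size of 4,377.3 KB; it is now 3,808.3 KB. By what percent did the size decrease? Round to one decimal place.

13.0%

Change: 3,808.3 − 4,377.3 = -569.0.
Relative to the original: -569.0 ÷ 4,377.3 ≈ -13.0%.
So the size decreased by 13.0%.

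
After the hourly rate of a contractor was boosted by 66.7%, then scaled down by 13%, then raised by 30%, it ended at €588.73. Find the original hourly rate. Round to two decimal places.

The overall multiplier applied was 1.667 × 0.87 × 1.3 = 1.885377.
So the original hourly rate was €588.73 ÷ 1.885377 ≈ €312.26.

€312.26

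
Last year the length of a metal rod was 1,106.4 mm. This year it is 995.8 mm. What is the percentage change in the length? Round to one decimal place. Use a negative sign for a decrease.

-10.0%

Change: 995.8 − 1,106.4 = -110.6.
Relative to the original: -110.6 ÷ 1,106.4 ≈ -10.0%.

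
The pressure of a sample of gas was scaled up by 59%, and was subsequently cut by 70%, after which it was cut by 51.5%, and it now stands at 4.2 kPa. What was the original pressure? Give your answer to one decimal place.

The overall multiplier applied was 1.59 × 0.3 × 0.485 = 0.231345.
So the original pressure was 4.2 ÷ 0.231345 ≈ 18.2 kPa.

18.2 kPa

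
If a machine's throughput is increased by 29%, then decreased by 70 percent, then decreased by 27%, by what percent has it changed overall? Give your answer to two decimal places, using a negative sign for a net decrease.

-71.75%

The combined multiplier is 1.29 × 0.3 × 0.73 = 0.28251.
That corresponds to a decrease of 71.75%.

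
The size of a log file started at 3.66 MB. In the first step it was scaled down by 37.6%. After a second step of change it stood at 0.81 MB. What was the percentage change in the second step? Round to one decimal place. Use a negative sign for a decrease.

-64.5%

After the first step: 3.66 × 0.624 = 2.28384.
Second-step multiplier: 0.81 ÷ 2.28384 ≈ 0.35467.
That is a change of -64.5%.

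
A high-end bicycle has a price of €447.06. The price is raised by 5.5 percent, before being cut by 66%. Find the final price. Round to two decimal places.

€160.36

Each change multiplies by a factor: 1.055 × 0.34 = 0.3587.
€447.06 × 0.3587 = €160.360422 ≈ €160.36.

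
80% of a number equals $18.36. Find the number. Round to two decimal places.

$22.95

$18.36 ÷ 0.8 = $22.95.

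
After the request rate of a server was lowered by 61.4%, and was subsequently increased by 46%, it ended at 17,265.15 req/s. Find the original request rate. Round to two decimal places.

30,635.87 req/s

The overall multiplier applied was 0.386 × 1.46 = 0.56356.
So the original request rate was 17,265.15 ÷ 0.56356 ≈ 30,635.87 req/s.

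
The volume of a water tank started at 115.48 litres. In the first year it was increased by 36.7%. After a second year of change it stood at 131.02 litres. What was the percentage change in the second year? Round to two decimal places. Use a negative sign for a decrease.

After the first year: 115.48 × 1.367 = 157.86116.
Second-year multiplier: 131.02 ÷ 157.86116 ≈ 0.82997.
That is a change of -17.00%.

-17.00%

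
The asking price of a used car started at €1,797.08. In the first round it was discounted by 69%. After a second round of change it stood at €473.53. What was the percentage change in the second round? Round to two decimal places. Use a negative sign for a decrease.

After the first round: €1,797.08 × 0.31 = €557.0948.
Second-round multiplier: €473.53 ÷ €557.0948 ≈ 0.849999.
That is a change of -15.00%.

-15.00%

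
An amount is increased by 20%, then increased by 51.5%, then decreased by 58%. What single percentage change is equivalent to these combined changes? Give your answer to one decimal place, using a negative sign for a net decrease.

A 20% increase multiplies by 1.2.
Then a 51.5% increase: 1.2 × 1.515 = 1.818.
Then a 58% decrease: 1.818 × 0.42 = 0.76356.
Overall factor 0.76356, i.e. -23.6%.

-23.6%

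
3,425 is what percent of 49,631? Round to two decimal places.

3,425 ÷ 49,631 ≈ 6.90%.

6.90%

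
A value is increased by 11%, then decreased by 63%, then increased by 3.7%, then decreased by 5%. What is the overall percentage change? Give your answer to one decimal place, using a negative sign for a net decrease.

-59.5%

The combined multiplier is 1.11 × 0.37 × 1.037 × 0.95 = 0.404601105.
That corresponds to a decrease of 59.5%.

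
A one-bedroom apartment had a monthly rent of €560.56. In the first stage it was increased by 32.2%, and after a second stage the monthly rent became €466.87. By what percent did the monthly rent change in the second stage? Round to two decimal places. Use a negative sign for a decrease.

After the first stage: €560.56 × 1.322 = €741.06032.
Second-stage multiplier: €466.87 ÷ €741.06032 ≈ 0.630003.
That is a change of -37.00%.

-37.00%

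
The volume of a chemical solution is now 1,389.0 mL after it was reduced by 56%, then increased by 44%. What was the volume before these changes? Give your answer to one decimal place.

Undoing the 44% increase: 1,389.0 ÷ 1.44 ≈ 964.583333.
Undoing the 56% decrease: 964.583333 ÷ 0.44 ≈ 2,192.2 mL.

2,192.2 mL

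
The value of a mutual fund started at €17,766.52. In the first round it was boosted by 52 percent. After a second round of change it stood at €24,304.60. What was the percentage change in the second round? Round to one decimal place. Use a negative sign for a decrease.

-10.0%

After the first round: €17,766.52 × 1.52 = €27005.1104.
Second-round multiplier: €24,304.60 ÷ €27005.1104 ≈ 0.9.
That is a change of -10.0%.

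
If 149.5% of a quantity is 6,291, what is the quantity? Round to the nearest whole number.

6,291 ÷ 1.495 ≈ 4,208.

4,208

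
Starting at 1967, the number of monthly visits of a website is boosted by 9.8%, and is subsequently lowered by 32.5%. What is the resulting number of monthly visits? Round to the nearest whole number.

1458

Each change multiplies by a factor: 1.098 × 0.675 = 0.74115.
1967 × 0.74115 = 1457.84205 ≈ 1458.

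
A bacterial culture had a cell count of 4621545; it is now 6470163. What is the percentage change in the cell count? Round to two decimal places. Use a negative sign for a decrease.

Change: 6470163 − 4621545 = 1848618.
Relative to the original: 1848618 ÷ 4621545 = 40.00%.

40.00%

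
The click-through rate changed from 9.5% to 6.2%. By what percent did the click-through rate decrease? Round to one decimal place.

The change is 6.2 − 9.5 = -3.3 percentage points.
Relative to the original 9.5%, that is -3.3 ÷ 9.5 ≈ -34.7%.
So the click-through rate fell by 34.7%.

34.7%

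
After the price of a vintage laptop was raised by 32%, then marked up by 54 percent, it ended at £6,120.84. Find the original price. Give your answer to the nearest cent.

The overall multiplier applied was 1.32 × 1.54 = 2.0328.
So the original price was £6,120.84 ÷ 2.0328 ≈ £3,011.04.

£3,011.04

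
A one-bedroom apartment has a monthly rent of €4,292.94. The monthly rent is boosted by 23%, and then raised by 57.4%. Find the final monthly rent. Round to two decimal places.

Each change multiplies by a factor: 1.23 × 1.574 = 1.93602.
€4,292.94 × 1.93602 = €8311.2176988 ≈ €8,311.22.

€8,311.22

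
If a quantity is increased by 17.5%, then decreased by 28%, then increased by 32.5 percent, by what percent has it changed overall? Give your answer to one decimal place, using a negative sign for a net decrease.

The combined multiplier is 1.175 × 0.72 × 1.325 = 1.12095.
That corresponds to an increase of 12.1%.

12.1%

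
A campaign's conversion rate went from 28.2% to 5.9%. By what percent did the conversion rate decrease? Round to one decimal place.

The change is 5.9 − 28.2 = -22.3 percentage points.
Relative to the original 28.2%, that is -22.3 ÷ 28.2 ≈ -79.1%.
So the conversion rate fell by 79.1%.

79.1%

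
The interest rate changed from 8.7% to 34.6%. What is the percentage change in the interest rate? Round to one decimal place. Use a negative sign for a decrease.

The change is 34.6 − 8.7 = 25.9 percentage points.
Relative to the original 8.7%, that is 25.9 ÷ 8.7 ≈ 297.7%.

297.7%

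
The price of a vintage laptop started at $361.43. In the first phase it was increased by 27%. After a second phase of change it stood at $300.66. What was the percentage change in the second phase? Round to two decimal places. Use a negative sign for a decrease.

After the first phase: $361.43 × 1.27 = $459.0161.
Second-phase multiplier: $300.66 ÷ $459.0161 ≈ 0.65501.
That is a change of -34.50%.

-34.50%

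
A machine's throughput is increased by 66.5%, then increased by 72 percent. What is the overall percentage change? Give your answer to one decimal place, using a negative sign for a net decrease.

A 66.5% increase multiplies by 1.665.
Then a 72% increase: 1.665 × 1.72 = 2.8638.
Overall factor 2.8638, i.e. 186.4%.

186.4%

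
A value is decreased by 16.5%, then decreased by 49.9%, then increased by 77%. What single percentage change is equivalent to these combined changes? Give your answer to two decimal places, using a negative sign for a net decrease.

-25.95%

A 16.5% decrease multiplies by 0.835.
Then a 49.9% decrease: 0.835 × 0.501 = 0.418335.
Then a 77% increase: 0.418335 × 1.77 = 0.74045295.
Overall factor 0.74045295, i.e. -25.95%.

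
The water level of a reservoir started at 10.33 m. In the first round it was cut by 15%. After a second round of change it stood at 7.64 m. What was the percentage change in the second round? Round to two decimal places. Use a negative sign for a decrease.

After the first round: 10.33 × 0.85 = 8.7805.
Second-round multiplier: 7.64 ÷ 8.7805 ≈ 0.87011.
That is a change of -12.99%.

-12.99%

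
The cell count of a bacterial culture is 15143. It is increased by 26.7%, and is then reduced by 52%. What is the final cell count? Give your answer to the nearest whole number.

9209

26.7% increase: 15143 × 1.267 = 19186.181.
After the 52% decrease: 19186.181 × 0.48 = 9209.36688 ≈ 9209.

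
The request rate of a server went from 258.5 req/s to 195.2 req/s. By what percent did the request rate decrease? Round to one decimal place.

Change: 195.2 − 258.5 = -63.3.
Relative to the original: -63.3 ÷ 258.5 ≈ -24.5%.
So the request rate decreased by 24.5%.

24.5%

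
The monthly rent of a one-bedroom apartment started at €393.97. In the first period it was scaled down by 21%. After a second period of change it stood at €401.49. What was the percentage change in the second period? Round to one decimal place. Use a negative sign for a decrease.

29.0%

After the first period: €393.97 × 0.79 = €311.2363.
Second-period multiplier: €401.49 ÷ €311.2363 ≈ 1.28998.
That is a change of 29.0%.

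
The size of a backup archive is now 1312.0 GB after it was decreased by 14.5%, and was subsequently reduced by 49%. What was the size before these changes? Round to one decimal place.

The overall multiplier applied was 0.855 × 0.51 = 0.43605.
So the original size was 1312.0 ÷ 0.43605 ≈ 3008.8 GB.

3008.8 GB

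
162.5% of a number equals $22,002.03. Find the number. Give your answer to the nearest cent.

$13,539.71

$22,002.03 ÷ 1.625 ≈ $13,539.71.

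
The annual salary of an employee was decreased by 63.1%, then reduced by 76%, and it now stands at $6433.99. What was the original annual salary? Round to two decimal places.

The overall multiplier applied was 0.369 × 0.24 = 0.08856.
So the original annual salary was $6433.99 ÷ 0.08856 ≈ $72651.20.

$72651.20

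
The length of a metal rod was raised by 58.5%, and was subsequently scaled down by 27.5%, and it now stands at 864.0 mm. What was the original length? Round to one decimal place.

Undoing the 27.5% decrease: 864.0 ÷ 0.725 ≈ 1191.724138.
Undoing the 58.5% increase: 1191.724138 ÷ 1.585 ≈ 751.9 mm.

751.9 mm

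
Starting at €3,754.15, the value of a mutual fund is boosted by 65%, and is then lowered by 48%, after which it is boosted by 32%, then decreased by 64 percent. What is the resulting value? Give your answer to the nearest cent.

€1,530.65

Apply the 65% increase: €3,754.15 × 1.65 = €6194.3475.
After the 48% decrease: €6194.3475 × 0.52 = €3221.0607.
Apply the 32% increase: €3221.0607 × 1.32 = €4251.800124.
Apply the 64% decrease: €4251.800124 × 0.36 = €1530.64804464 ≈ €1,530.65.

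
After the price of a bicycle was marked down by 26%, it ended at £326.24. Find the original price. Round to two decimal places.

£440.86

The overall multiplier applied was 0.74.
So the original price was £326.24 ÷ 0.74 ≈ £440.86.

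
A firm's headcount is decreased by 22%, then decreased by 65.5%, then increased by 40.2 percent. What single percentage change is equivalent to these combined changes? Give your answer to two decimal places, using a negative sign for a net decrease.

A 22% decrease multiplies by 0.78.
Then a 65.5% decrease: 0.78 × 0.345 = 0.2691.
Then a 40.2% increase: 0.2691 × 1.402 = 0.3772782.
Overall factor 0.3772782, i.e. -62.27%.

-62.27%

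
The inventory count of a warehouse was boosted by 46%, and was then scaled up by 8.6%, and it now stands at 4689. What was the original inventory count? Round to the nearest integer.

2957

Undoing the 8.6% increase: 4689 ÷ 1.086 ≈ 4317.679558.
Undoing the 46% increase: 4317.679558 ÷ 1.46 ≈ 2957.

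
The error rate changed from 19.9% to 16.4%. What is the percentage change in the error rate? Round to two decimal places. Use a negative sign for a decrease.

The change is 16.4 − 19.9 = -3.5 percentage points.
Relative to the original 19.9%, that is -3.5 ÷ 19.9 ≈ -17.59%.

-17.59%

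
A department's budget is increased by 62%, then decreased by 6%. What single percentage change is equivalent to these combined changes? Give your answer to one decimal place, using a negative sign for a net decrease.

52.3%

A 62% increase multiplies by 1.62.
Then a 6% decrease: 1.62 × 0.94 = 1.5228.
Overall factor 1.5228, i.e. 52.3%.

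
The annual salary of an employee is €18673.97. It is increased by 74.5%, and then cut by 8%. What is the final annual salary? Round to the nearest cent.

€29979.19

74.5% increase: €18673.97 × 1.745 = €32586.07765.
8% decrease: €32586.07765 × 0.92 = €29979.191438 ≈ €29979.19.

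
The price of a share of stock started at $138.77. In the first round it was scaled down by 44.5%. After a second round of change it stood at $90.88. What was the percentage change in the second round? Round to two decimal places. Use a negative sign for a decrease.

After the first round: $138.77 × 0.555 = $77.01735.
Second-round multiplier: $90.88 ÷ $77.01735 ≈ 1.179994.
That is a change of 18.00%.

18.00%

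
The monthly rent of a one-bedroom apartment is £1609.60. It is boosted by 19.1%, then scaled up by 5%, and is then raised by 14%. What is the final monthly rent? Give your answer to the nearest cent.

Each change multiplies by a factor: 1.191 × 1.05 × 1.14 = 1.425627.
£1609.60 × 1.425627 = £2294.6892192 ≈ £2294.69.

£2294.69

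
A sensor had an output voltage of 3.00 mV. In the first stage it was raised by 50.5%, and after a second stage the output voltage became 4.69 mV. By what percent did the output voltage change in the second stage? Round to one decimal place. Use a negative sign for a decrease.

After the first stage: 3.00 × 1.505 = 4.515.
Second-stage multiplier: 4.69 ÷ 4.515 ≈ 1.03876.
That is a change of 3.9%.

3.9%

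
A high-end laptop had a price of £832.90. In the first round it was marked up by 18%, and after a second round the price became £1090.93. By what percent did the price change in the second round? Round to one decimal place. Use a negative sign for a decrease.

11.0%

After the first round: £832.90 × 1.18 = £982.822.
Second-round multiplier: £1090.93 ÷ £982.822 ≈ 1.11.
That is a change of 11.0%.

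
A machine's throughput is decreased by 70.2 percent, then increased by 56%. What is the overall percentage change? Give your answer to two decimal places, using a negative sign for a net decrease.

A 70.2% decrease multiplies by 0.298.
Then a 56% increase: 0.298 × 1.56 = 0.46488.
Overall factor 0.46488, i.e. -53.51%.

-53.51%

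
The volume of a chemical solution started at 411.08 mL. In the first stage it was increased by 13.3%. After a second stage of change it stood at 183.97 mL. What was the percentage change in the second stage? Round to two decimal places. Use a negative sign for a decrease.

After the first stage: 411.08 × 1.133 = 465.75364.
Second-stage multiplier: 183.97 ÷ 465.75364 ≈ 0.394994.
That is a change of -60.50%.

-60.50%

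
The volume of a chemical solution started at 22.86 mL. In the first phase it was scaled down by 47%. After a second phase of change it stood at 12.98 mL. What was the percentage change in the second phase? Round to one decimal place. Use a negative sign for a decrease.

After the first phase: 22.86 × 0.53 = 12.1158.
Second-phase multiplier: 12.98 ÷ 12.1158 ≈ 1.07133.
That is a change of 7.1%.

7.1%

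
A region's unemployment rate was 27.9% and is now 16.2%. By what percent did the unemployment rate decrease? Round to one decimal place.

41.9%

The change is 16.2 − 27.9 = -11.7 percentage points.
Relative to the original 27.9%, that is -11.7 ÷ 27.9 ≈ -41.9%.
So the unemployment rate fell by 41.9%.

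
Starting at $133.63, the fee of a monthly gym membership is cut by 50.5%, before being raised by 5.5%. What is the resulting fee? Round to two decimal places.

$69.78

Apply the 50.5% decrease: $133.63 × 0.495 = $66.14685.
5.5% increase: $66.14685 × 1.055 = $69.78492675 ≈ $69.78.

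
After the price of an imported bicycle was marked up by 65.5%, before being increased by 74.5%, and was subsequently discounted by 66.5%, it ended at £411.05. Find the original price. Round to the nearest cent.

The overall multiplier applied was 1.655 × 1.745 × 0.335 = 0.967471625.
So the original price was £411.05 ÷ 0.967471625 ≈ £424.87.

£424.87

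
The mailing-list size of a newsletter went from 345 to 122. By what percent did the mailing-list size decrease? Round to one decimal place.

Change: 122 − 345 = -223.
Relative to the original: -223 ÷ 345 ≈ -64.6%.
So the mailing-list size decreased by 64.6%.

64.6%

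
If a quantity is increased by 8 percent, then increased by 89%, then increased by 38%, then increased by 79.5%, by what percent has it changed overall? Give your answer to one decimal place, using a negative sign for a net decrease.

405.6%

An 8% increase multiplies by 1.08.
Then an 89% increase: 1.08 × 1.89 = 2.0412.
Then a 38% increase: 2.0412 × 1.38 = 2.816856.
Then a 79.5% increase: 2.816856 × 1.795 = 5.05625652.
Overall factor 5.05625652, i.e. 405.6%.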